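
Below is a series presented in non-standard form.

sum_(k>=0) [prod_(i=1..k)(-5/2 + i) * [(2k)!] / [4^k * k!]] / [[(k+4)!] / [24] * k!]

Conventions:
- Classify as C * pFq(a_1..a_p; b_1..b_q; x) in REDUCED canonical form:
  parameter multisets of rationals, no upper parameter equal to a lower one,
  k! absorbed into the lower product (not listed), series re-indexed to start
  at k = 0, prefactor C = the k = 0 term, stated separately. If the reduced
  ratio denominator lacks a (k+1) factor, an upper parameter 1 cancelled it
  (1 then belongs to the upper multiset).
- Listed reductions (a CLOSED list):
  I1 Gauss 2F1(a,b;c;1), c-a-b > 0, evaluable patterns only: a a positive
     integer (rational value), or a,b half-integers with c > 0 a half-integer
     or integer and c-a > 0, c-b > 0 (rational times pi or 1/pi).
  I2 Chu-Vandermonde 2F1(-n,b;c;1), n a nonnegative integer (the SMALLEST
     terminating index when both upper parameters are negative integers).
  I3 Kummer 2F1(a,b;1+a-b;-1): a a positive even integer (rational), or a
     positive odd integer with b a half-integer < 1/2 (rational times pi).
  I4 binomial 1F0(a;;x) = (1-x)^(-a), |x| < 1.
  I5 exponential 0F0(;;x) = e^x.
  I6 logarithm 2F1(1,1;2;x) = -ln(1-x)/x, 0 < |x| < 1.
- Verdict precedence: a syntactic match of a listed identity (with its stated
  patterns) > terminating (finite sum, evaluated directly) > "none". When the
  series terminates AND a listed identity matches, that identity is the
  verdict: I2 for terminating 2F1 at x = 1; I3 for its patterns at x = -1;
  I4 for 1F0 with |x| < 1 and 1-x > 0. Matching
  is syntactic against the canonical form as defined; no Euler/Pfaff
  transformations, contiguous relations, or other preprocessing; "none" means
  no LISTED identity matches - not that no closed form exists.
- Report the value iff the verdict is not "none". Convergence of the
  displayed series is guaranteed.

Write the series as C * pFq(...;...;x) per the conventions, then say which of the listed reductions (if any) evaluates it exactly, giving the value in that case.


The series (x = 1) is 2F1: upper {-3/2, 1/2}, lower {5}, prefactor 1. Verdict: Gauss's theorem I1 (half-integer case) fires (x = 1; upper {-3/2, 1/2} half-integers, c = 5 in the evaluable pattern). Value: (65536/24255) / pi.

Structural cue: with t_0 = 1, the running product (C = 1) telescopes to a rising factorial.
Ratio: r(k) = 1 * (k-3/2) (k+1/2) / [(k+5) (k+1)] - rational in k. x = 1; t_0 = 1; negate the roots.


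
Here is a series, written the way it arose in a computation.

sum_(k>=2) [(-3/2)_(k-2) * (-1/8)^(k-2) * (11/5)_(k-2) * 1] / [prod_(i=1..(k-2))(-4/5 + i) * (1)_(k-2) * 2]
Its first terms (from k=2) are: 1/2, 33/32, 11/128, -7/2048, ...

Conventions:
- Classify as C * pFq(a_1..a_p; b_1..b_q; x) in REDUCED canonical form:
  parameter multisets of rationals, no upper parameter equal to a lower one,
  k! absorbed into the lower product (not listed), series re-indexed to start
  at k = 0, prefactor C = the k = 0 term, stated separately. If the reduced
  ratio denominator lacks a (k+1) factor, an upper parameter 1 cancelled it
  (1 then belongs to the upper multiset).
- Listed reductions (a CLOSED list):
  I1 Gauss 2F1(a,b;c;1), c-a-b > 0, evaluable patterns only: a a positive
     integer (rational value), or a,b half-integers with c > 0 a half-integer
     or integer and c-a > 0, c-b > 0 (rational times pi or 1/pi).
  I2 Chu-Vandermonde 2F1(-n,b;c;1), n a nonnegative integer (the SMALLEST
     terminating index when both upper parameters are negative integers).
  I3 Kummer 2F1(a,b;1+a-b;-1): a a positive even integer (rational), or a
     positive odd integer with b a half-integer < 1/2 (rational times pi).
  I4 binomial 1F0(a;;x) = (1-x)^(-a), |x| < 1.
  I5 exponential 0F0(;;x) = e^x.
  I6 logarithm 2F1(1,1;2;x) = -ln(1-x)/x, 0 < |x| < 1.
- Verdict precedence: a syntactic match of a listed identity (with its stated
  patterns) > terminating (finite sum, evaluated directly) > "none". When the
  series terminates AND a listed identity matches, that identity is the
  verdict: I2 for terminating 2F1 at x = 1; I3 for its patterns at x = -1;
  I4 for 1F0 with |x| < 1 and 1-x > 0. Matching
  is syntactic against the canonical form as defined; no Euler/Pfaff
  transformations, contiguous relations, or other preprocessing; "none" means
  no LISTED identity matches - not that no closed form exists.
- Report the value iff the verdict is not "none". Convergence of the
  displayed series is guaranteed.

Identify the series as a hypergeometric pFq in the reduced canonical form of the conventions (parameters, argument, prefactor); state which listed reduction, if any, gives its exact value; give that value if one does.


With C = 1/2: the canonical form is 2F1(-3/2, 11/5; 1/5; -1/8). Verdict: none - this 2F1 at x = -1/8 matches no listed pattern, and upper {-3/2, 11/5} holds no stopper.

First insight: from the first term 1/2: the lower running product (C = 1/2) is a rising factorial.
Ratio: r(k) = (-1/8) * (k-3/2) (k+11/5) / [(k+1/5) (k+1)] - rational in k, leading ratio (-1/8); with t_0 = 1/2, classification follows.


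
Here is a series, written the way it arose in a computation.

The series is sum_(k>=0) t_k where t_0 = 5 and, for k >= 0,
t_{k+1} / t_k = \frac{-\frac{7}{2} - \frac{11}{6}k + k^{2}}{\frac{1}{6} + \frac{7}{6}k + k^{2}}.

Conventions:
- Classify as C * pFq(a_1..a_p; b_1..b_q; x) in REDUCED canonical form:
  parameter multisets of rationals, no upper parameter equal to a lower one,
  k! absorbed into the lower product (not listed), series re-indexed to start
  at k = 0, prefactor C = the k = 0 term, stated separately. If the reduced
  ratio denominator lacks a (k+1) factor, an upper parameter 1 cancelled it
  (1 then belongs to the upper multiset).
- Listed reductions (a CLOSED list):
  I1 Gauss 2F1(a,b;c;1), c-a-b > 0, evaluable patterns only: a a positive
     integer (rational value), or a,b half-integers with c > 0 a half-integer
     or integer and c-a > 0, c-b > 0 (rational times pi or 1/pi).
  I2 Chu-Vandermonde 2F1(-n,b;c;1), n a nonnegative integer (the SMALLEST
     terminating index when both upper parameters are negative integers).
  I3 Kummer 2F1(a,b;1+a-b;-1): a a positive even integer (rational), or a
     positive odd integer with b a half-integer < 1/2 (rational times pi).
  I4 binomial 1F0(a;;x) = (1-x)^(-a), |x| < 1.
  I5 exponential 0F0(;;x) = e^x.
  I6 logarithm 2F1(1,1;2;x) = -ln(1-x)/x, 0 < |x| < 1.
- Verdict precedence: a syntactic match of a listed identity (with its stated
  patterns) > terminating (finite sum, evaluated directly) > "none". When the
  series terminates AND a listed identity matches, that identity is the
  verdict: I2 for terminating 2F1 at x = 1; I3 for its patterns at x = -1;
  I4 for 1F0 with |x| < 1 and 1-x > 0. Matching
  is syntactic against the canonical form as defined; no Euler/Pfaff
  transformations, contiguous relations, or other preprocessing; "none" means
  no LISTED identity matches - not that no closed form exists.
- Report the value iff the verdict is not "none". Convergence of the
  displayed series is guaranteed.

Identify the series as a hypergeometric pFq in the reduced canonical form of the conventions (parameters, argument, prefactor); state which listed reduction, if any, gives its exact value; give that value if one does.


With C = 5: the canonical form is 2F1(-3, \frac{7}{6}; \frac{1}{6}; 1). Verdict at x = 1: the Chu-Vandermonde identity I2 matches (terminating 2F1 at x = 1 with n = 3, b = 7/6, c = \frac{1}{6}). Exact value: 0.

Key observation: t_0 = 5 here, and roots of the ratio polynomials (C = 5) are the negated parameters.
Ratio: r(k) = 1 * (k-3) (k+\frac{7}{6}) / [(k+\frac{1}{6}) (k+1)] - rational in k, leading ratio 1; with t_0 = 5, classification follows.


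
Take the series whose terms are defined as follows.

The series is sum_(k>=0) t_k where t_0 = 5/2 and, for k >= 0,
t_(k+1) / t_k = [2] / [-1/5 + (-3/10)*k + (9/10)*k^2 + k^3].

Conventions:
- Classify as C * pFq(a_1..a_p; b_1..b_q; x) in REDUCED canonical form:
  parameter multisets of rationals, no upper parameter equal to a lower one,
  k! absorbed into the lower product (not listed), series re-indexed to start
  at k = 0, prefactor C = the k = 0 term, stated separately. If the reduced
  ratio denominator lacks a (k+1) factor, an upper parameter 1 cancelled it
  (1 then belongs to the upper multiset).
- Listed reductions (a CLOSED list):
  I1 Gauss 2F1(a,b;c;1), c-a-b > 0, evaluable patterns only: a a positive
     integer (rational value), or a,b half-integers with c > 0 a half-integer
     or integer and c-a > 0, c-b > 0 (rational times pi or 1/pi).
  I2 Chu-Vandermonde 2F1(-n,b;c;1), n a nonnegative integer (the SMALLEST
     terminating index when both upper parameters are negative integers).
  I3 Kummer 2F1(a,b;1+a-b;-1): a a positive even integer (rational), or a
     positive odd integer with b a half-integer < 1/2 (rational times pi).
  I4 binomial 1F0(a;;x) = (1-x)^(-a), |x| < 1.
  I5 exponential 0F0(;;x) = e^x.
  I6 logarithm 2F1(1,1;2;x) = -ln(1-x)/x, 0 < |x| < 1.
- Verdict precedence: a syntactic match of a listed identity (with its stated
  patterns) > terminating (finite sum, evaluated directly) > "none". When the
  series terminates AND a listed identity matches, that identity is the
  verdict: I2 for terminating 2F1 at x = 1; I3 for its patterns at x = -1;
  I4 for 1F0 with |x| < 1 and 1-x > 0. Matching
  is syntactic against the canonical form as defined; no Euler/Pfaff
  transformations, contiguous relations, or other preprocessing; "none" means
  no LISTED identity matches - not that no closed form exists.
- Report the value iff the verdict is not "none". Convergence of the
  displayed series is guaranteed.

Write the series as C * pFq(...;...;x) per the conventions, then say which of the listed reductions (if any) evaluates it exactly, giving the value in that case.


The tell: t_0 being 5/2, roots of the ratio polynomials (C = 5/2) are the negated parameters.
Adjacent-term ratio: r(k) = 2 * 1 / [(k-1/2) (k+2/5) (k+1)] - rational in k. x = 2; t_0 = 5/2; negate the roots.

This is 5/2 * 0F2(-; -1/2, 2/5; 2) in reduced canonical form. Verdict: no listed reduction: x = 2 and upper {-} fail every I1-I6 pattern.


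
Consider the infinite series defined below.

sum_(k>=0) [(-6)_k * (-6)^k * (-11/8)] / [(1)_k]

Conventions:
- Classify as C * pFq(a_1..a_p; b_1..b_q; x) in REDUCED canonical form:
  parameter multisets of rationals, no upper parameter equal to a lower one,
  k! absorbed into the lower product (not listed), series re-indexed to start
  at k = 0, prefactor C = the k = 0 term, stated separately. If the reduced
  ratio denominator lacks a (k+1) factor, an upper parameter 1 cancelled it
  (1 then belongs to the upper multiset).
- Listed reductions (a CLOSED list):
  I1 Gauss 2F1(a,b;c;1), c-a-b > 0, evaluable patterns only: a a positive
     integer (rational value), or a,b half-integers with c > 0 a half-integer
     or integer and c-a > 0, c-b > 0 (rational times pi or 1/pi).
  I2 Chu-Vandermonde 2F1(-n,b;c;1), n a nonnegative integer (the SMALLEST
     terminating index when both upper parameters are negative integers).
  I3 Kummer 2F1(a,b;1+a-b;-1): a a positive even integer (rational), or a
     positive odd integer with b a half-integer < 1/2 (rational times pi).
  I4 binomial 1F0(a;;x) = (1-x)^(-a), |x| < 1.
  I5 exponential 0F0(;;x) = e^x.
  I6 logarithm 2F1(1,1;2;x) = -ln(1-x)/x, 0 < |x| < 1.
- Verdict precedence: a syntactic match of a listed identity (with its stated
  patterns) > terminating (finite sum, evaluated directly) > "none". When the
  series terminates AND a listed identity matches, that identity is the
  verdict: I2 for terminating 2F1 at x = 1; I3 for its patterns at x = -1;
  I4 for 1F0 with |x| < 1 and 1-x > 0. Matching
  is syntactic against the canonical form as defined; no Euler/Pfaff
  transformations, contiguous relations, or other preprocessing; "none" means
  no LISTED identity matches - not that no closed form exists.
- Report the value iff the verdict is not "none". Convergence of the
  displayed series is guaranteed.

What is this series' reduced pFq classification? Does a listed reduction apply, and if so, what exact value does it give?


First insight: t_0 = -11/8 here, and (1)_k (prefactor -11/8) is k! itself.
Step ratio: r(k) = (-6) * (k-6) / [(k+1)] ; factor over Q: parameters, x = (-6), and C = -11/8.

At argument -6: a 1F0 with upper {-6}, lower {-}, scaled by C = -11/8. Verdict: terminating - upper -6 stops the sum at k = 6; the 7 terms are added exactly. Its exact value is -1294139/8.


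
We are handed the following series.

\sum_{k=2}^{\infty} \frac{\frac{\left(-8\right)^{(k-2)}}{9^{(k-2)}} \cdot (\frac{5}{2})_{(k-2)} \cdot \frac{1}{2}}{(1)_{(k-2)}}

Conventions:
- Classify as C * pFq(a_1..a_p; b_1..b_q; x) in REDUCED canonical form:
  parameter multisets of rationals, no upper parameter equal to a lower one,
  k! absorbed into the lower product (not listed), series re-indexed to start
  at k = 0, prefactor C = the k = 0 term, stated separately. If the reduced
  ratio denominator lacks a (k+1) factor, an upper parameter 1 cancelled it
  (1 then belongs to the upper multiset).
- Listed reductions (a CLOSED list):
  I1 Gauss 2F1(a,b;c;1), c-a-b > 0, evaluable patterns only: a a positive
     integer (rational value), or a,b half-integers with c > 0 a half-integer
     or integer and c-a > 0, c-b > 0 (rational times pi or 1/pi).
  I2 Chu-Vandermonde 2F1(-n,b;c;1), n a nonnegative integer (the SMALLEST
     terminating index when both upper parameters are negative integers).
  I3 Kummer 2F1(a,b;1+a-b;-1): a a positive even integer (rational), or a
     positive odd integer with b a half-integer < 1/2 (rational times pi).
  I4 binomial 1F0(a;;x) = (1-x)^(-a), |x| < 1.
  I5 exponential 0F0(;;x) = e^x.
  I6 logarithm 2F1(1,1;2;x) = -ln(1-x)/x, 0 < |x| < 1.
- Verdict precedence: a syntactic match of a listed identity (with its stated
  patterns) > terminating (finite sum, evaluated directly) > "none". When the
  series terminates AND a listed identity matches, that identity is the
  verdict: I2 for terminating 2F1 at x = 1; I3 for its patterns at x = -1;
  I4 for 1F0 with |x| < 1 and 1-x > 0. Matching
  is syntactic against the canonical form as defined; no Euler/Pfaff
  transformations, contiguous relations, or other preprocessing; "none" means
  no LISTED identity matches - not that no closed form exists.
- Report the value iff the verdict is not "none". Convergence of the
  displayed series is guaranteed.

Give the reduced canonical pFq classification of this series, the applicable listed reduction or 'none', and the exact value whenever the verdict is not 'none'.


Reduced: x = -\frac{8}{9}, 1F0, upper = {\frac{5}{2}}, lower = {-}, C = \frac{1}{2}. Verdict: the I4 binomial reduction fires (the 1F0 binomial series: exponent -5/2, x = -\frac{8}{9}). Exact value: \frac{1}{2} \cdot \left(\frac{17}{9}\right)^{-\frac{5}{2}}.

Structural cue: from the first term \frac{1}{2}: (1)_k (C = 1/2) is k! itself.
Ratio: r(k) = -\frac{8}{9} * (k+\frac{5}{2}) / [(k+1)] - rational; roots negated = parameters, x = -\frac{8}{9}, C = \frac{1}{2}.


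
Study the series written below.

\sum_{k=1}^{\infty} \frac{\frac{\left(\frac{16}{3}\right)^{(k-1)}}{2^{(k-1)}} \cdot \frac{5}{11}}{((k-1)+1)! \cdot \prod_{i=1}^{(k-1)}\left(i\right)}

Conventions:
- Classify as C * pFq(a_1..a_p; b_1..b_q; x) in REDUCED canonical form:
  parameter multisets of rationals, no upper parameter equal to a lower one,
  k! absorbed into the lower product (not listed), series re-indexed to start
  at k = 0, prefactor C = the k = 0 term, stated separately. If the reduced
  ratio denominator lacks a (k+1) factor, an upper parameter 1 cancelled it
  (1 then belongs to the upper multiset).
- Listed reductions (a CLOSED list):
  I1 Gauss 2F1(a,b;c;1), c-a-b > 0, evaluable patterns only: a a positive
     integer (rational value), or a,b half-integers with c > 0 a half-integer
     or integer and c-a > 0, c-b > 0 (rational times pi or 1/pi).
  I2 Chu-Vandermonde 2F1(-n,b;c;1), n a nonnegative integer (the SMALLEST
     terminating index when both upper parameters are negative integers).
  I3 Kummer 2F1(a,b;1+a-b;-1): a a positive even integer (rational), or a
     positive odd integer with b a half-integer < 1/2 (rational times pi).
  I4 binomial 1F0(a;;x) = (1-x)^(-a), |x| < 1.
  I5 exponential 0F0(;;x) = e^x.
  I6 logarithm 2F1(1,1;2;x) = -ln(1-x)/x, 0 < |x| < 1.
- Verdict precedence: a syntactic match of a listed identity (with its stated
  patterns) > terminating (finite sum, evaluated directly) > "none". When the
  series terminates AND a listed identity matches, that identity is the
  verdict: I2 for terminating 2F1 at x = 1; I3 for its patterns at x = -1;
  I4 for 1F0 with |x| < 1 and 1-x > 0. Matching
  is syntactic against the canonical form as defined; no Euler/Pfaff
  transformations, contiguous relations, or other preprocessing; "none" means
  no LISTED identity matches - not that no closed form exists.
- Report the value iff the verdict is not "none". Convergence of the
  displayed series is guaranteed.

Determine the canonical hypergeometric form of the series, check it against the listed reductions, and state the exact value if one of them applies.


x = \frac{8}{3} here; the reduced form reads 0F1, upper {-}, lower {2}, C = \frac{5}{11}. Verdict: none. No listed pattern accepts 0F1(-; 2; \frac{8}{3}).

First insight: x = \frac{8}{3} and the two k-th powers (prefactor 5/11) combine into one argument.
Consecutive-term ratio: r(k) = \frac{8}{3} * 1 / [(k+2) (k+1)] ; factor over Q: parameters, x = \frac{8}{3}, and C = \frac{5}{11}.


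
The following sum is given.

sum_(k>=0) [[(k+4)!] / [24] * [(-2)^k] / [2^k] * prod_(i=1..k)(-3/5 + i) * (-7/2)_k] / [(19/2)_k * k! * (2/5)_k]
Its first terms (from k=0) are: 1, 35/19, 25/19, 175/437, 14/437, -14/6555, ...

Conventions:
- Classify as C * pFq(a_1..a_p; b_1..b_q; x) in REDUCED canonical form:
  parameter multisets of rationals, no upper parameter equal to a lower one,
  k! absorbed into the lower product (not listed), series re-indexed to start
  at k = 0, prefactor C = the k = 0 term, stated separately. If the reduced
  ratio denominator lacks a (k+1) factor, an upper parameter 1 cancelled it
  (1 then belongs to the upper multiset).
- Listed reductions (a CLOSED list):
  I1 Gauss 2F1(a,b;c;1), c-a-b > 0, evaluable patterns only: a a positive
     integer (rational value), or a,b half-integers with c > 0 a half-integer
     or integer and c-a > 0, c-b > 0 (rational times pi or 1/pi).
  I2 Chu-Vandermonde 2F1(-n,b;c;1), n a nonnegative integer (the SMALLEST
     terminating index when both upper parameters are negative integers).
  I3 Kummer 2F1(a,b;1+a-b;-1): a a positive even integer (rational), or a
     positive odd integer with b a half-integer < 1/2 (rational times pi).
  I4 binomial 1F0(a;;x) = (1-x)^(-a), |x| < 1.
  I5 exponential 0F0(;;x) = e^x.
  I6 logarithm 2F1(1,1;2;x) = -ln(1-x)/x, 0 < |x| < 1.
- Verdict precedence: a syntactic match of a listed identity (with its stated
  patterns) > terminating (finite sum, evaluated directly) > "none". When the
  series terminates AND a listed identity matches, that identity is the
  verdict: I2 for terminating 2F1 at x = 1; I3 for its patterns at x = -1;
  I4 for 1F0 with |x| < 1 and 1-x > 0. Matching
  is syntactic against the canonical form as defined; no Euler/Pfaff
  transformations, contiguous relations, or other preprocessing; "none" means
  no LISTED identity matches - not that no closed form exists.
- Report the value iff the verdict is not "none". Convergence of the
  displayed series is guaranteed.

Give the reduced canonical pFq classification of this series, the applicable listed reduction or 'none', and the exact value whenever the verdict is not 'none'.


Classification (C = 1): 2F1 with upper {-7/2, 5}, lower {19/2}, argument x = -1. Verdict (x = -1): the Kummer evaluation I3 applies (x = -1; c = 19/2 equals 1+a-b for upper {-7/2, 5}: listed pattern). Its exact value is (765765/524288) * pi.

Key step: t_0 being 1, the two k-th powers (C = 1, x = -1) combine into one argument.
Adjacent-term ratio: r(k) = (-1) * (k-7/2) (k+5) / [(k+19/2) (k+1)] - rational; roots negated = parameters, x = (-1), C = 1.


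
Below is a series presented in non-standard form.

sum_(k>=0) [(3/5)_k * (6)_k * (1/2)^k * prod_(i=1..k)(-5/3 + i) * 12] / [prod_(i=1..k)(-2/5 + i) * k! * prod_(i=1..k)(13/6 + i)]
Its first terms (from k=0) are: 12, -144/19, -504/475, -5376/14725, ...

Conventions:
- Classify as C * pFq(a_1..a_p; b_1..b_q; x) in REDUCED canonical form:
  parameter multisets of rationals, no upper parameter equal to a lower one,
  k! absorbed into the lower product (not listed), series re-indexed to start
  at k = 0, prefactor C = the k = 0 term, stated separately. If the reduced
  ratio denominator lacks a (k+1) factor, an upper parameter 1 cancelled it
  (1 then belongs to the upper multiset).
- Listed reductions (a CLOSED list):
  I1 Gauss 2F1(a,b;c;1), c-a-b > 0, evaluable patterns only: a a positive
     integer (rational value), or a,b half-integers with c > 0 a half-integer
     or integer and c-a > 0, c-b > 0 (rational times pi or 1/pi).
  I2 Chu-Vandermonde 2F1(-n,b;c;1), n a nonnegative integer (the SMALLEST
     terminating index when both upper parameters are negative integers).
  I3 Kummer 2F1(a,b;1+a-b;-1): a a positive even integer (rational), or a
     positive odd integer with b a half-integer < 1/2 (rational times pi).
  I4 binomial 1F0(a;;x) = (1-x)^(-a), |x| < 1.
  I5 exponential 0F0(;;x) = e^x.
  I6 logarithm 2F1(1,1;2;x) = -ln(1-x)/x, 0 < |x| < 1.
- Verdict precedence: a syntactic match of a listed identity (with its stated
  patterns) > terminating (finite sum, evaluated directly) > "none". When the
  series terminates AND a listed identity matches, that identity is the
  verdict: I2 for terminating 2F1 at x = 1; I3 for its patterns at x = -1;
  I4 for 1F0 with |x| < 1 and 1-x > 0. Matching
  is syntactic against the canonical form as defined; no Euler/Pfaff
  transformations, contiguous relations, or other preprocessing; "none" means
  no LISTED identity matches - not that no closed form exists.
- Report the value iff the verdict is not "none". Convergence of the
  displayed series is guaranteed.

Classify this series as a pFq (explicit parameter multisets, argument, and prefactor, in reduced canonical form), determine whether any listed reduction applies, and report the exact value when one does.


With C = 12: the canonical form is 2F1(-2/3, 6; 19/6; 1/2). Verdict: none (x = 1/2): each listed identity misses the multisets {-2/3, 6} ; {19/6}.

Key step: with t_0 = 12, the parameter 3/5 appears in both the upper and lower lists and cancels.
Term ratio: r(k) = (1/2) * (k-2/3) (k+6) / [(k+19/6) (k+1)] - rational in k, leading ratio (1/2); with t_0 = 12, classification follows.


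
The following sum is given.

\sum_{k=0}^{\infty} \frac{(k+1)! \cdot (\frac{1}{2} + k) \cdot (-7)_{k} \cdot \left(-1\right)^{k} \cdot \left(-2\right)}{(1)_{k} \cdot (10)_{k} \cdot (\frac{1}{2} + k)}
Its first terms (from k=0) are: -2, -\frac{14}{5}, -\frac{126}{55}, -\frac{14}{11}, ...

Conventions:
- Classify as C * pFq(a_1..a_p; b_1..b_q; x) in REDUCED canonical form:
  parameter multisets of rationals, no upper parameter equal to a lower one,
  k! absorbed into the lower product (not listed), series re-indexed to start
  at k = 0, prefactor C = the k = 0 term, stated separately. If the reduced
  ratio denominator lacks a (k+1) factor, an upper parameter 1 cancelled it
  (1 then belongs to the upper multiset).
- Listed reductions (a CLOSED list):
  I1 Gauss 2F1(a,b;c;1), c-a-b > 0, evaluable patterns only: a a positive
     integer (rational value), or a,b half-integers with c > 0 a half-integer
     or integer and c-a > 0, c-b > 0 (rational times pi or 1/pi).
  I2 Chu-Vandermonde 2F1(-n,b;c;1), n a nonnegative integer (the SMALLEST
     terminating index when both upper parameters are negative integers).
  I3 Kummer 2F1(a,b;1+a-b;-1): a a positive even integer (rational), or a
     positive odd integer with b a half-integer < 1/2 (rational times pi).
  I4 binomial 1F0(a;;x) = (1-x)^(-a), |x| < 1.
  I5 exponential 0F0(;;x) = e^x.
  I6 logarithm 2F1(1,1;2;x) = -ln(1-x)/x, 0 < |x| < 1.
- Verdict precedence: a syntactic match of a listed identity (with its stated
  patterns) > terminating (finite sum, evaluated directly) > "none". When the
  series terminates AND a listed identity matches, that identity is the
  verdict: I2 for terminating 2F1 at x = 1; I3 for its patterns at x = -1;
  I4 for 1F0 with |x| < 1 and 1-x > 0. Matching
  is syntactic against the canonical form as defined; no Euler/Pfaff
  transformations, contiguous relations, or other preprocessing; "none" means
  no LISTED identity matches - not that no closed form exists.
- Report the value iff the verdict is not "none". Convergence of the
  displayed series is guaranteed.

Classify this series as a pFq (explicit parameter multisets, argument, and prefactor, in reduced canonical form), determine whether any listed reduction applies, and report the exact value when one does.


First insight: t_0 = -2 here, and (1)_k (C = -2) is k! itself.
Consecutive-term ratio: r(k) = -1 * (k-7) (k+2) / [(k+10) (k+1)] - rational in k, leading ratio -1; with t_0 = -2, classification follows.

This is -2 * 2F1(-7, 2; 10; -1) in reduced canonical form. Verdict: the Kummer evaluation I3 matches (x = -1; c = 10 equals 1+a-b for upper {-7, 2}: listed pattern). Its exact value is -9.


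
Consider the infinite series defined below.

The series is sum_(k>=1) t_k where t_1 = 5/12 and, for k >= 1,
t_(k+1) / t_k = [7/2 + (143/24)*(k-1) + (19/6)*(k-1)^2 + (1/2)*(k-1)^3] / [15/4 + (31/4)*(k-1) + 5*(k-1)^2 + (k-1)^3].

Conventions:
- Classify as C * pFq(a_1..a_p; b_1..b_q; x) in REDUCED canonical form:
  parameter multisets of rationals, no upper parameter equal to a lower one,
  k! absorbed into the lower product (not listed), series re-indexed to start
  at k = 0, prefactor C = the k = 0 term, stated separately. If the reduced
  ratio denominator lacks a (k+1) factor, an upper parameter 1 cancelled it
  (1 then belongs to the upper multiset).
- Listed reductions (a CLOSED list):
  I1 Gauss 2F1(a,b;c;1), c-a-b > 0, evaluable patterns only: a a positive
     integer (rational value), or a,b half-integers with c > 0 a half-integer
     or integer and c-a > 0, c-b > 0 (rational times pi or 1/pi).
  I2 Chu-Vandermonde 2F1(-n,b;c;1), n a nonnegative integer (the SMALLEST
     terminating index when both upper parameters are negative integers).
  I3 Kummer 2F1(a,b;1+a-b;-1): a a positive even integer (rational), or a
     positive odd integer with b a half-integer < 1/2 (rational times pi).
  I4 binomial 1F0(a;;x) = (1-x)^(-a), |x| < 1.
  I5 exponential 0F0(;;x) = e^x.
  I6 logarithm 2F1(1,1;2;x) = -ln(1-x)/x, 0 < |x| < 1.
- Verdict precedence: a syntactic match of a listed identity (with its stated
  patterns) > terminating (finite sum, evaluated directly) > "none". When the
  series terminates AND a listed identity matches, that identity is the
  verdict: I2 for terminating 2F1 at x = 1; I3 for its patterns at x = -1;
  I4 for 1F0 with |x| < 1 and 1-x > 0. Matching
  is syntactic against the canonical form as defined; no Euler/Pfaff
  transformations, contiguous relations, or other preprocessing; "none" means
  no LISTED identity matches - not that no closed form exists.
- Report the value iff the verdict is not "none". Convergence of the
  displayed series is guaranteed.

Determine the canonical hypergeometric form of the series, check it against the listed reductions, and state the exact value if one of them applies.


At argument 1/2: a 2F1 with upper {4/3, 7/2}, lower {5/2}, scaled by C = 5/12. Verdict: none. A 2F1 with upper {4/3, 7/2} fits none of I1-I6 at x = 1/2; the sum runs forever.

Structural cue: x = (1/2) and roots of the ratio polynomials (C = 5/12, x = 1/2) are the negated parameters.
Consecutive-term ratio: r(k) = (1/2) * (k+4/3) (k+7/2) / [(k+5/2) (k+1)] - poly over poly, x = (1/2) from leading terms; C = 5/12 at k = 0.


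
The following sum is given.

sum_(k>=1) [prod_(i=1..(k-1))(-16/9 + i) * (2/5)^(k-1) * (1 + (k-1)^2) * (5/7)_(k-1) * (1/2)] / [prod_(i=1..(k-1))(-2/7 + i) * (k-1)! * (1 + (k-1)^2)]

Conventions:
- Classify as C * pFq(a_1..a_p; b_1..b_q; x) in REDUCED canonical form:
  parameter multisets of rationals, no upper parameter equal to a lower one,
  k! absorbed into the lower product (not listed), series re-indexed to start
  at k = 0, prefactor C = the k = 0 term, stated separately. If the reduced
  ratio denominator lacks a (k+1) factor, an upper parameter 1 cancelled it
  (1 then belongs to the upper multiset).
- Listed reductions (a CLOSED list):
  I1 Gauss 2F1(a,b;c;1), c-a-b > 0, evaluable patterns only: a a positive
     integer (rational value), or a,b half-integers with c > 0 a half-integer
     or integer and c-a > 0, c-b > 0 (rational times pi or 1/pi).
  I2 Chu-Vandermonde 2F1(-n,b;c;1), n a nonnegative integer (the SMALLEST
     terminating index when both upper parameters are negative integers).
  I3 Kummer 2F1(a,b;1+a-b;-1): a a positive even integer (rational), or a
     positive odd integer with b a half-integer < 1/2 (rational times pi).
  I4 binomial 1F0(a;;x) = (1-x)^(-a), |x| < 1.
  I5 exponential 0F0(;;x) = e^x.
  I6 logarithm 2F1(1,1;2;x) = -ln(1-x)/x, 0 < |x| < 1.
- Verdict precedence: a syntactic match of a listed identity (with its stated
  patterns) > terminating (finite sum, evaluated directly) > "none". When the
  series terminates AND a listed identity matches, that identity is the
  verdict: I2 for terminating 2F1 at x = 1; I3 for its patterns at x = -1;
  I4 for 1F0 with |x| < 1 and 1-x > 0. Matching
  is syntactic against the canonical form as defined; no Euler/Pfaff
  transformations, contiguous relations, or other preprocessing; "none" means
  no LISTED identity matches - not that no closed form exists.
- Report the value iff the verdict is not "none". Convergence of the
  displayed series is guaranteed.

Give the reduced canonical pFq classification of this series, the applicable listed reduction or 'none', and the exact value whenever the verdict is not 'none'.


Canonical form: C = 1/2 times 1F0 with upper {-7/9}, lower {-}, x = 2/5. Verdict: the binomial series (I4) applies (the 1F0 binomial series: exponent 7/9, x = 2/5). Exact value: (1/2) * (3/5)^(7/9).

First insight: t_0 = 1/2 here, and the factor k^2 + 1 cancels (top and bottom), leaving C = 1/2, x = 2/5.
Adjacent-term ratio: r(k) = (2/5) * (k-7/9) / [(k+1)] - rational in k. x = (2/5); t_0 = 1/2; negate the roots.


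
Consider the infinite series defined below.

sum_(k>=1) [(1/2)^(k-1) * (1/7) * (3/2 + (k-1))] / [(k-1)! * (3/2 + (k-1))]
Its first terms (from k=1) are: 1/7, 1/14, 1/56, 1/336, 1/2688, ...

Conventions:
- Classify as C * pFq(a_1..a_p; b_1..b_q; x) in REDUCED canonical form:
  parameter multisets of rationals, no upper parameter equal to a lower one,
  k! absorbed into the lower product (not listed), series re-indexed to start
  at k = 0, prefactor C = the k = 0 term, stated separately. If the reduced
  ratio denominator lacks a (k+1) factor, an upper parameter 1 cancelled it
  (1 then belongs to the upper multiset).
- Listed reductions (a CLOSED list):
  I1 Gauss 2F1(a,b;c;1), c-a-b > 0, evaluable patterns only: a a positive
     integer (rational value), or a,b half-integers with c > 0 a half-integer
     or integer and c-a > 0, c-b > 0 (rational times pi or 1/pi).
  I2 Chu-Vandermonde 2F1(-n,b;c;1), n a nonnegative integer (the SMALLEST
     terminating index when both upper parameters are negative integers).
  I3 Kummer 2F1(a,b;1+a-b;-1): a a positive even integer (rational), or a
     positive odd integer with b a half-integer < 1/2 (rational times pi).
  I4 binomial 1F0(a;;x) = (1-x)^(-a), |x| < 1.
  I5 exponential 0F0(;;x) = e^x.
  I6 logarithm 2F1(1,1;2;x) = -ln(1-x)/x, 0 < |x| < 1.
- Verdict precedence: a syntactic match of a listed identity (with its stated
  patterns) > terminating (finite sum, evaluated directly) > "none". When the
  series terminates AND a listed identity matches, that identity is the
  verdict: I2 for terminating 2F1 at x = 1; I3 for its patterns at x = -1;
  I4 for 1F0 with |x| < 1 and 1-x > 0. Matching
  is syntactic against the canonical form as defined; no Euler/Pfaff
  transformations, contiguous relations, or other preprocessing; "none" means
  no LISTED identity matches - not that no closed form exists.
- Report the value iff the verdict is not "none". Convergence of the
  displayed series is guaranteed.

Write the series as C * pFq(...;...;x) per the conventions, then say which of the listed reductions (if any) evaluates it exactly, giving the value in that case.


First insight: x = (1/2) and k + 3/2 divides numerator and denominator alike; C = 1/7 after cancelling.
Ratio: r(k) = (1/2) * 1 / [(k+1)] - rational in k. x = (1/2); t_0 = 1/7; negate the roots.

x = 1/2 here; the reduced form reads 0F0, upper {-}, lower {-}, C = 1/7. Verdict: the I5 exponential reduction matches (the 0F0 exponential series at x = 1/2). Sum: (1/7) * e^(1/2).


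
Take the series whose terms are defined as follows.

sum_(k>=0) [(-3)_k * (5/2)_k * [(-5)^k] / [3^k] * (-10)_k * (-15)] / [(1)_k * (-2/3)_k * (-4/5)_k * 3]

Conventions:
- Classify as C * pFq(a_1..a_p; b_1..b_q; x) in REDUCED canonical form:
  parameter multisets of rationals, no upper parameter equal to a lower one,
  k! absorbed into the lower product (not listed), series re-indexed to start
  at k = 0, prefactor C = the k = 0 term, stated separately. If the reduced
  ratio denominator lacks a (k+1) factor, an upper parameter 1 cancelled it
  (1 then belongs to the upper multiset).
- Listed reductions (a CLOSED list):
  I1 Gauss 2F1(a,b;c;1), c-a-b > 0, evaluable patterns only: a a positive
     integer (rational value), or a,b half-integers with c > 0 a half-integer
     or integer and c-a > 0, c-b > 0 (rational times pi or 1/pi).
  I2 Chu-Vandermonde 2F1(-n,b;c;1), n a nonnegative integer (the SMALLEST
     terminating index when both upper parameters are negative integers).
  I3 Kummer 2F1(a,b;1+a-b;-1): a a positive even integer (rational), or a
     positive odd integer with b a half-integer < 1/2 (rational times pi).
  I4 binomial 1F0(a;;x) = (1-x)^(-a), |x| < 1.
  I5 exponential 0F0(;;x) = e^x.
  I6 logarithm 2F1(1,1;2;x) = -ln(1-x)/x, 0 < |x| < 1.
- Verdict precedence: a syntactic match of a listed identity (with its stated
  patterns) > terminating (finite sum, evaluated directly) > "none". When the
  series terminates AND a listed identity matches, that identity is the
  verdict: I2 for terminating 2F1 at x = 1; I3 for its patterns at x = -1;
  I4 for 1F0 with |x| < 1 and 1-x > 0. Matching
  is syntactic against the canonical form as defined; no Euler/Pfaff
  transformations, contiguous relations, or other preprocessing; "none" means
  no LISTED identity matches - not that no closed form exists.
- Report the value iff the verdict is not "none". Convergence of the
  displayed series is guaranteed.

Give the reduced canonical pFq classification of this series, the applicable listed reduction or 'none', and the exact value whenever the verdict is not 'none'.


Reduced: x = -5/3, 3F2, upper = {-10, -3, 5/2}, lower = {-4/5, -2/3}, C = -5. Verdict: terminating - upper -3 stops the sum at k = 3; the 4 terms are added exactly. Exact value: 339646715/32.

Key observation: x = (-5/3) and the two geometric factors (prefactor -5) combine into one argument.
Step ratio: r(k) = (-5/3) * (k-10) (k-3) (k+5/2) / [(k-4/5) (k-2/3) (k+1)] - poly over poly, x = (-5/3) from leading terms; C = -5 at k = 0.


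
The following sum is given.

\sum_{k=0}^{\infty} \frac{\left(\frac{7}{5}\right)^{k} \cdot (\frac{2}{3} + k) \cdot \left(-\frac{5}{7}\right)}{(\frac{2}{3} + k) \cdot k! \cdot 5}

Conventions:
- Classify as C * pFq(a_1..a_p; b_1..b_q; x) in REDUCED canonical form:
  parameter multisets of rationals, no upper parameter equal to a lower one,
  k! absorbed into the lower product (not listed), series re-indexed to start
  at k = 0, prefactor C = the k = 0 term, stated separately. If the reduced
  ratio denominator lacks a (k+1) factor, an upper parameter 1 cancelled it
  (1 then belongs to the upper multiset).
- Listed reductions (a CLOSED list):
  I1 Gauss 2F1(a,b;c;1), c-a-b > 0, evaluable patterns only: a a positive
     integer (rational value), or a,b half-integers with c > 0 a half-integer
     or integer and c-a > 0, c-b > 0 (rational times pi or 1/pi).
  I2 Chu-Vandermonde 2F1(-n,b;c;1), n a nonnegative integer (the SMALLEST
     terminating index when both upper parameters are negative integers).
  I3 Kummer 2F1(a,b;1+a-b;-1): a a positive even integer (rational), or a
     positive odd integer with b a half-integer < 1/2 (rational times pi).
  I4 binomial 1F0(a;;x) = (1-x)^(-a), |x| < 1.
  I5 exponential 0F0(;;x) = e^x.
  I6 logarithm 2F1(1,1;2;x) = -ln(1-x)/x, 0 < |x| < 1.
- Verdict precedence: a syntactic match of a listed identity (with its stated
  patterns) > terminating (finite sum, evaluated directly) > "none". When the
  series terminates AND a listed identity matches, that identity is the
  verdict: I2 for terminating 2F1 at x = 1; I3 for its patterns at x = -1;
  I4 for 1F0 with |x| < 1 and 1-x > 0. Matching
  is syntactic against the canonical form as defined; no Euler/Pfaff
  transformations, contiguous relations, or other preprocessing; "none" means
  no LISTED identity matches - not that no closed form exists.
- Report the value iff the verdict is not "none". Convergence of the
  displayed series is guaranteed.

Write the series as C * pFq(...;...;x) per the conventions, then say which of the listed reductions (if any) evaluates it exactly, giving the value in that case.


Canonical form: C = -\frac{1}{7} times 0F0 with upper {-}, lower {-}, x = \frac{7}{5}. Verdict: this is exponential (I5) (the 0F0 exponential series at x = \frac{7}{5}). Value: \left(-\frac{1}{7}\right) \cdot e^{\frac{7}{5}}.

Structural cue: from the first term -\frac{1}{7}: the factor k + 2/3 cancels (top and bottom), leaving prefactor -1/7.
Ratio: r(k) = \frac{7}{5} * 1 / [(k+1)] - rational in k, leading ratio \frac{7}{5}; with t_0 = -\frac{1}{7}, classification follows.


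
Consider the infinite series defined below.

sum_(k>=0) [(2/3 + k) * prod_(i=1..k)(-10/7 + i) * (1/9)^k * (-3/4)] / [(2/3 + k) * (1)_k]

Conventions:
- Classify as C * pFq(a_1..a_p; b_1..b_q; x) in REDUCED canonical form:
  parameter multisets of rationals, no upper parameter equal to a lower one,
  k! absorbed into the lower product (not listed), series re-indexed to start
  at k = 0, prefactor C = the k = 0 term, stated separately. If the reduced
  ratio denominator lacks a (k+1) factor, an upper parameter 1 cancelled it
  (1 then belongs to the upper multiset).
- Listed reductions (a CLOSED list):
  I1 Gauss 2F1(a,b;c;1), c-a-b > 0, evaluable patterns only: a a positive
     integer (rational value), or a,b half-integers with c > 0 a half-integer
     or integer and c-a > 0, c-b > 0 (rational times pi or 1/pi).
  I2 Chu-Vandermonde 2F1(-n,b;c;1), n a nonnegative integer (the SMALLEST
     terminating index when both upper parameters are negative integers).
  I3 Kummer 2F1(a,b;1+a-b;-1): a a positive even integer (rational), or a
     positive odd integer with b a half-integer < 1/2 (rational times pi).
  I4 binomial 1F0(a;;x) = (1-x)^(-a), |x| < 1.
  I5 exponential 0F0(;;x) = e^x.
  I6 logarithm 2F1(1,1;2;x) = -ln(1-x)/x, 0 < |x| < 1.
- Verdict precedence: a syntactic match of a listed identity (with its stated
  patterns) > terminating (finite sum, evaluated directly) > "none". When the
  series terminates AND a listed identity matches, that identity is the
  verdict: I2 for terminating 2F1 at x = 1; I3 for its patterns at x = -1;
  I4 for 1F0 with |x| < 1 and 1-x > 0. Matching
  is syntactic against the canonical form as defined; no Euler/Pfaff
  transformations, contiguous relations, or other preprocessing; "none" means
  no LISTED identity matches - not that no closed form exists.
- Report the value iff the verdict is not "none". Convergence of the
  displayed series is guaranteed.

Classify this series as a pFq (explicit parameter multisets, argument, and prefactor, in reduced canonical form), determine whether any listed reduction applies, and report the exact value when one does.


At argument 1/9: a 1F0 with upper {-3/7}, lower {-}, scaled by C = -3/4. Verdict: binomial (I4) matches (the 1F0 binomial series: exponent 3/7, x = 1/9). Its exact value is (-3/4) * (8/9)^(3/7).

Key observation: x = (1/9) and (1)_k (C = -3/4, x = 1/9) is k! itself.
Ratio: r(k) = (1/9) * (k-3/7) / [(k+1)] - rational in k, leading ratio (1/9); with t_0 = -3/4, classification follows.
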